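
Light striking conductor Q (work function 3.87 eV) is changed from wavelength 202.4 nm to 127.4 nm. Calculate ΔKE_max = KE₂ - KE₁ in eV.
3.6062 eV

Using Einstein's equation: KE_max = hc/λ - φ

For λ₁ = 202.4 nm:
KE₁ = hc/λ₁ - φ = 6.1257 - 3.87 = 2.2557 eV

For λ₂ = 127.4 nm:
KE₂ = hc/λ₂ - φ = 9.7319 - 3.87 = 5.8619 eV

Change in KE:
ΔKE = KE₂ - KE₁ = 5.8619 - 2.2557 = 3.6062 eV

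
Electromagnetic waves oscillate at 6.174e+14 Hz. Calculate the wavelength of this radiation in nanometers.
485.57 nm

Using the wave equation: c = fλ

Solving for wavelength:
λ = c/f = (3×10⁸ m/s) / (6.174e+14 Hz)
λ = 485.57 nm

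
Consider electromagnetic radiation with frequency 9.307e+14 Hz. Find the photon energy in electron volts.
3.8491 eV

Using E = hf:

E = hf = (6.626×10⁻³⁴ J·s)(9.307e+14 Hz)
E = 3.8491 eV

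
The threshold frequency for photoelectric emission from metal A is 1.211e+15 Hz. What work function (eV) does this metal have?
5.01 eV

At the threshold frequency, photon energy equals work function:
φ = hf₀

Calculating:
φ = (6.626×10⁻³⁴ J·s)(1.211e+15 Hz)
φ = 5.01 eV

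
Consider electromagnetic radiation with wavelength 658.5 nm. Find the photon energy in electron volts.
1.8828 eV

Using E = hf = hc/λ:

E = hc/λ = (6.626×10⁻³⁴ J·s)(3×10⁸ m/s) / (658.5×10⁻⁹ m)
E = 1.8828 eV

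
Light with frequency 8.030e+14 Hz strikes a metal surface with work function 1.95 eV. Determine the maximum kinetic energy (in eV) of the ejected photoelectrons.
1.3709 eV

Using Einstein's photoelectric equation: KE_max = hf - φ

First, calculate the photon energy:
E_photon = hf = (6.626×10⁻³⁴ J·s)(8.030e+14 Hz)
E_photon = 3.3209 eV

Then, the maximum kinetic energy:
KE_max = E_photon - φ = 3.3209 eV - 1.95 eV = 1.3709 eV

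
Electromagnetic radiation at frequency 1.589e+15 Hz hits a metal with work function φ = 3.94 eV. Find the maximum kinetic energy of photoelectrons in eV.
2.6316 eV

Using Einstein's photoelectric equation: KE_max = hf - φ

First, calculate the photon energy:
E_photon = hf = (6.626×10⁻³⁴ J·s)(1.589e+15 Hz)
E_photon = 6.5716 eV

Then, the maximum kinetic energy:
KE_max = E_photon - φ = 6.5716 eV - 3.94 eV = 2.6316 eV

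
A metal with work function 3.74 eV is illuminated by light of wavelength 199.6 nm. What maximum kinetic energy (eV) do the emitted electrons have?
2.4716 eV

Using Einstein's photoelectric equation: KE_max = hf - φ = hc/λ - φ

First, calculate the photon energy:
E_photon = hc/λ = (6.626×10⁻³⁴ J·s)(3×10⁸ m/s) / (199.6×10⁻⁹ m)
E_photon = 6.2116 eV

Then, the maximum kinetic energy:
KE_max = E_photon - φ = 6.2116 eV - 3.74 eV = 2.4716 eV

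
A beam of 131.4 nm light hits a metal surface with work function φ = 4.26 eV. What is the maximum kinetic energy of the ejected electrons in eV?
5.1756 eV

Using Einstein's photoelectric equation: KE_max = hf - φ = hc/λ - φ

First, calculate the photon energy:
E_photon = hc/λ = (6.626×10⁻³⁴ J·s)(3×10⁸ m/s) / (131.4×10⁻⁹ m)
E_photon = 9.4356 eV

Then, the maximum kinetic energy:
KE_max = E_photon - φ = 9.4356 eV - 4.26 eV = 5.1756 eV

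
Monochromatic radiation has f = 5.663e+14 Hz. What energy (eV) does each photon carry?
2.3420 eV

Using E = hf:

E = hf = (6.626×10⁻³⁴ J·s)(5.663e+14 Hz)
E = 2.3420 eV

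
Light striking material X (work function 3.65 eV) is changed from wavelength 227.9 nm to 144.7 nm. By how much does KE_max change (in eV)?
3.1281 eV

Using Einstein's equation: KE_max = hc/λ - φ

For λ₁ = 227.9 nm:
KE₁ = hc/λ₁ - φ = 5.4403 - 3.65 = 1.7903 eV

For λ₂ = 144.7 nm:
KE₂ = hc/λ₂ - φ = 8.5684 - 3.65 = 4.9184 eV

Change in KE:
ΔKE = KE₂ - KE₁ = 4.9184 - 1.7903 = 3.1281 eV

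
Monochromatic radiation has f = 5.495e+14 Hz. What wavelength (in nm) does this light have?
545.57 nm

Using the wave equation: c = fλ

Solving for wavelength:
λ = c/f = (3×10⁸ m/s) / (5.495e+14 Hz)
λ = 545.57 nm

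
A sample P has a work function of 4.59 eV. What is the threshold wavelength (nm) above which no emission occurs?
270.12 nm

The threshold wavelength is when the photon energy equals the work function:
hc/λ₀ = φ

Solving for λ₀:
λ₀ = hc/φ = (6.626×10⁻³⁴ J·s)(3×10⁸ m/s) / (4.59 eV × 1.602×10⁻¹⁹ J/eV)
λ₀ = 270.12 nm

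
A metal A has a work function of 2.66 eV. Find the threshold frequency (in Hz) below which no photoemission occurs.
6.4319e+14 Hz

The threshold frequency is when the photon energy equals the work function:
hf₀ = φ

Solving for f₀:
f₀ = φ/h = (2.66 eV × 1.602×10⁻¹⁹ J/eV) / (6.626×10⁻³⁴ J·s)
f₀ = 6.4319e+14 Hz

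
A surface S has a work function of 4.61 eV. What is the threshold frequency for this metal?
1.1147e+15 Hz

The threshold frequency is when the photon energy equals the work function:
hf₀ = φ

Solving for f₀:
f₀ = φ/h = (4.61 eV × 1.602×10⁻¹⁹ J/eV) / (6.626×10⁻³⁴ J·s)
f₀ = 1.1147e+15 Hz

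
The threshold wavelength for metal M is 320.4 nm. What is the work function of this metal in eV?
3.87 eV

At the threshold wavelength, photon energy equals work function:
φ = hc/λ₀

Calculating:
φ = (6.626×10⁻³⁴ J·s)(3×10⁸ m/s) / (320.4×10⁻⁹ m)
φ = 3.87 eV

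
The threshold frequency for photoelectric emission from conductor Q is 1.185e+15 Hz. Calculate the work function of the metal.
4.90 eV

At the threshold frequency, photon energy equals work function:
φ = hf₀

Calculating:
φ = (6.626×10⁻³⁴ J·s)(1.185e+15 Hz)
φ = 4.90 eV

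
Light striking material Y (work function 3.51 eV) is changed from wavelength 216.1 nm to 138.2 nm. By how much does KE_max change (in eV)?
3.2340 eV

Using Einstein's equation: KE_max = hc/λ - φ

For λ₁ = 216.1 nm:
KE₁ = hc/λ₁ - φ = 5.7374 - 3.51 = 2.2274 eV

For λ₂ = 138.2 nm:
KE₂ = hc/λ₂ - φ = 8.9714 - 3.51 = 5.4614 eV

Change in KE:
ΔKE = KE₂ - KE₁ = 5.4614 - 2.2274 = 3.2340 eV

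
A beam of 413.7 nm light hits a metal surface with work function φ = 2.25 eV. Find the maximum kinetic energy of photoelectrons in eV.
0.7470 eV

Using Einstein's photoelectric equation: KE_max = hf - φ = hc/λ - φ

First, calculate the photon energy:
E_photon = hc/λ = (6.626×10⁻³⁴ J·s)(3×10⁸ m/s) / (413.7×10⁻⁹ m)
E_photon = 2.9970 eV

Then, the maximum kinetic energy:
KE_max = E_photon - φ = 2.9970 eV - 2.25 eV = 0.7470 eV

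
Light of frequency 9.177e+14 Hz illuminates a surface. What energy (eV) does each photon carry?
3.7953 eV

Using E = hf:

E = hf = (6.626×10⁻³⁴ J·s)(9.177e+14 Hz)
E = 3.7953 eV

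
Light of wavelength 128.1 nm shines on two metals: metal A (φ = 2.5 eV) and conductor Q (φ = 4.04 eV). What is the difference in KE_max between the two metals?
1.5400 eV

Using KE_max = hc/λ - φ for each metal:

Photon energy: E = hc/λ = 9.6787 eV

For metal A (φ₁ = 2.5 eV):
KE₁ = E - φ₁ = 9.6787 - 2.5 = 7.1787 eV

For conductor Q (φ₂ = 4.04 eV):
KE₂ = E - φ₂ = 9.6787 - 4.04 = 5.6387 eV

Difference:
ΔKE = KE₁ - KE₂ = 7.1787 - 5.6387 = 1.5400 eV

Note: The difference equals the difference in work functions: 4.04 - 2.5 = 1.54 eV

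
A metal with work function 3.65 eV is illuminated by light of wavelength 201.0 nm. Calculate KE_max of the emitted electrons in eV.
2.5184 eV

Using Einstein's photoelectric equation: KE_max = hf - φ = hc/λ - φ

First, calculate the photon energy:
E_photon = hc/λ = (6.626×10⁻³⁴ J·s)(3×10⁸ m/s) / (201.0×10⁻⁹ m)
E_photon = 6.1684 eV

Then, the maximum kinetic energy:
KE_max = E_photon - φ = 6.1684 eV - 3.65 eV = 2.5184 eV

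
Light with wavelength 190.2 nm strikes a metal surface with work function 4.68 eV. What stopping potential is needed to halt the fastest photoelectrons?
1.8386 V

The stopping potential V_s satisfies: eV_s = KE_max

First, find KE_max using Einstein's equation:
E_photon = hc/λ = 6.5186 eV
KE_max = E_photon - φ = 6.5186 - 4.68 = 1.8386 eV

Since eV_s = KE_max:
V_s = KE_max/e = 1.8386 V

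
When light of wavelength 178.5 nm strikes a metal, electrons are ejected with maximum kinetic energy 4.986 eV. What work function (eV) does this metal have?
1.96 eV

From Einstein's photoelectric equation: KE_max = hf - φ = hc/λ - φ

Rearranging for φ:
φ = hc/λ - KE_max

Calculate photon energy:
E_photon = hc/λ = 6.9459 eV

Therefore:
φ = 6.9459 - 4.986 = 1.96 eV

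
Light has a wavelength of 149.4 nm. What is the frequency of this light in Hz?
2.0066e+15 Hz

Using the wave equation: c = fλ

Solving for frequency:
f = c/λ = (3×10⁸ m/s) / (149.4×10⁻⁹ m)
f = 2.0066e+15 Hz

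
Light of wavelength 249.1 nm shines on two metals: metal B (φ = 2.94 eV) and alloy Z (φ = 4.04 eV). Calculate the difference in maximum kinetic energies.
1.1000 eV

Using KE_max = hc/λ - φ for each metal:

Photon energy: E = hc/λ = 4.9773 eV

For metal B (φ₁ = 2.94 eV):
KE₁ = E - φ₁ = 4.9773 - 2.94 = 2.0373 eV

For alloy Z (φ₂ = 4.04 eV):
KE₂ = E - φ₂ = 4.9773 - 4.04 = 0.9373 eV

Difference:
ΔKE = KE₁ - KE₂ = 2.0373 - 0.9373 = 1.1000 eV

Note: The difference equals the difference in work functions: 4.04 - 2.94 = 1.10 eV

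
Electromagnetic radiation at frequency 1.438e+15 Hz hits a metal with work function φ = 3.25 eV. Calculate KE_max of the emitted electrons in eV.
2.6971 eV

Using Einstein's photoelectric equation: KE_max = hf - φ

First, calculate the photon energy:
E_photon = hf = (6.626×10⁻³⁴ J·s)(1.438e+15 Hz)
E_photon = 5.9471 eV

Then, the maximum kinetic energy:
KE_max = E_photon - φ = 5.9471 eV - 3.25 eV = 2.6971 eV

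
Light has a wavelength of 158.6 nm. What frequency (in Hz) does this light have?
1.8902e+15 Hz

Using the wave equation: c = fλ

Solving for frequency:
f = c/λ = (3×10⁸ m/s) / (158.6×10⁻⁹ m)
f = 1.8902e+15 Hz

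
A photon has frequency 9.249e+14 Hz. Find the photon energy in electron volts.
3.8251 eV

Using E = hf:

E = hf = (6.626×10⁻³⁴ J·s)(9.249e+14 Hz)
E = 3.8251 eV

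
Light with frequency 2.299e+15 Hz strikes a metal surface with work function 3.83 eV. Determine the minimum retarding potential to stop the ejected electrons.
5.6779 V

The stopping potential V_s satisfies: eV_s = KE_max

First, find KE_max using Einstein's equation:
E_photon = hf = (6.626×10⁻³⁴ J·s)(2.299e+15 Hz) = 9.5079 eV
KE_max = E_photon - φ = 9.5079 - 3.83 = 5.6779 eV

Since eV_s = KE_max:
V_s = KE_max/e = 5.6779 V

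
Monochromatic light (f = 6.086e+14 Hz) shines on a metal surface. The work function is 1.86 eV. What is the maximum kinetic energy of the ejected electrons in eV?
0.6570 eV

Using Einstein's photoelectric equation: KE_max = hf - φ

First, calculate the photon energy:
E_photon = hf = (6.626×10⁻³⁴ J·s)(6.086e+14 Hz)
E_photon = 2.5170 eV

Then, the maximum kinetic energy:
KE_max = E_photon - φ = 2.5170 eV - 1.86 eV = 0.6570 eV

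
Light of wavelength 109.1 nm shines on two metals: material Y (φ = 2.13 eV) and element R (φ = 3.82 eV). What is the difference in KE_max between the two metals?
1.6900 eV

Using KE_max = hc/λ - φ for each metal:

Photon energy: E = hc/λ = 11.3643 eV

For material Y (φ₁ = 2.13 eV):
KE₁ = E - φ₁ = 11.3643 - 2.13 = 9.2343 eV

For element R (φ₂ = 3.82 eV):
KE₂ = E - φ₂ = 11.3643 - 3.82 = 7.5443 eV

Difference:
ΔKE = KE₁ - KE₂ = 9.2343 - 7.5443 = 1.6900 eV

Note: The difference equals the difference in work functions: 3.82 - 2.13 = 1.69 eV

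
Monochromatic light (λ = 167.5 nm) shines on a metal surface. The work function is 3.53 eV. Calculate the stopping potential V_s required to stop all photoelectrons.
3.8720 V

The stopping potential V_s satisfies: eV_s = KE_max

First, find KE_max using Einstein's equation:
E_photon = hc/λ = 7.4020 eV
KE_max = E_photon - φ = 7.4020 - 3.53 = 3.8720 eV

Since eV_s = KE_max:
V_s = KE_max/e = 3.8720 V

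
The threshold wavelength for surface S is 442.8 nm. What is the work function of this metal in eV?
2.80 eV

At the threshold wavelength, photon energy equals work function:
φ = hc/λ₀

Calculating:
φ = (6.626×10⁻³⁴ J·s)(3×10⁸ m/s) / (442.8×10⁻⁹ m)
φ = 2.80 eV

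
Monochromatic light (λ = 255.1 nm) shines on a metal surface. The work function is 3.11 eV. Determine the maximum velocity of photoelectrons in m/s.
7.8464e+05 m/s

First, find the maximum kinetic energy:
E_photon = hc/λ = 4.8602 eV
KE_max = E_photon - φ = 4.8602 - 3.11 = 1.7502 eV

Convert to Joules: KE_max = 1.7502 × 1.602×10⁻¹⁹ J = 2.8042e-19 J

Then use KE = ½mv² to find velocity:
v = √(2·KE/m) = √(2 × 2.8042e-19 J / 9.109e-31 kg)
v = 7.8464e+05 m/s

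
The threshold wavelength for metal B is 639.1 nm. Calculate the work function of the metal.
1.94 eV

At the threshold wavelength, photon energy equals work function:
φ = hc/λ₀

Calculating:
φ = (6.626×10⁻³⁴ J·s)(3×10⁸ m/s) / (639.1×10⁻⁹ m)
φ = 1.94 eV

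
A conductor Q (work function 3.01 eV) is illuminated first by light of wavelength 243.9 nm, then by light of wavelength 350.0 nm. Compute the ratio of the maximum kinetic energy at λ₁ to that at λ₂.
3.8944

Using Einstein's equation: KE_max = hc/λ - φ

For λ₁ = 243.9 nm:
E₁ = hc/λ₁ = 5.0834 eV
KE₁ = E₁ - φ = 5.0834 - 3.01 = 2.0734 eV

For λ₂ = 350.0 nm:
E₂ = hc/λ₂ = 3.5424 eV
KE₂ = E₂ - φ = 3.5424 - 3.01 = 0.5324 eV

Ratio: KE₁/KE₂ = 2.0734/0.5324 = 3.8944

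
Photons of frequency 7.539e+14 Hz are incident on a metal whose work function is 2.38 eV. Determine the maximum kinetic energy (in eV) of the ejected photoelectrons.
0.7379 eV

Using Einstein's photoelectric equation: KE_max = hf - φ

First, calculate the photon energy:
E_photon = hf = (6.626×10⁻³⁴ J·s)(7.539e+14 Hz)
E_photon = 3.1179 eV

Then, the maximum kinetic energy:
KE_max = E_photon - φ = 3.1179 eV - 2.38 eV = 0.7379 eV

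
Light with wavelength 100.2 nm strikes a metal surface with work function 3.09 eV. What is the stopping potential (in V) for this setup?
9.2837 V

The stopping potential V_s satisfies: eV_s = KE_max

First, find KE_max using Einstein's equation:
E_photon = hc/λ = 12.3737 eV
KE_max = E_photon - φ = 12.3737 - 3.09 = 9.2837 eV

Since eV_s = KE_max:
V_s = KE_max/e = 9.2837 V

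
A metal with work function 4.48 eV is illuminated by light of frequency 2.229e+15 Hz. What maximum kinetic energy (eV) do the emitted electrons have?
4.7384 eV

Using Einstein's photoelectric equation: KE_max = hf - φ

First, calculate the photon energy:
E_photon = hf = (6.626×10⁻³⁴ J·s)(2.229e+15 Hz)
E_photon = 9.2184 eV

Then, the maximum kinetic energy:
KE_max = E_photon - φ = 9.2184 eV - 4.48 eV = 4.7384 eV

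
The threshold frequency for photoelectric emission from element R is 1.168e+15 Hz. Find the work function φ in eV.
4.83 eV

At the threshold frequency, photon energy equals work function:
φ = hf₀

Calculating:
φ = (6.626×10⁻³⁴ J·s)(1.168e+15 Hz)
φ = 4.83 eV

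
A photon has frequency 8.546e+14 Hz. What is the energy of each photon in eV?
3.5343 eV

Using E = hf:

E = hf = (6.626×10⁻³⁴ J·s)(8.546e+14 Hz)
E = 3.5343 eV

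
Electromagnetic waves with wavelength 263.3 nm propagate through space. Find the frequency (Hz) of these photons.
1.1386e+15 Hz

Using the wave equation: c = fλ

Solving for frequency:
f = c/λ = (3×10⁸ m/s) / (263.3×10⁻⁹ m)
f = 1.1386e+15 Hz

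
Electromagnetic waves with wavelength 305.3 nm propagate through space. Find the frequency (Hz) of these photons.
9.8196e+14 Hz

Using the wave equation: c = fλ

Solving for frequency:
f = c/λ = (3×10⁸ m/s) / (305.3×10⁻⁹ m)
f = 9.8196e+14 Hz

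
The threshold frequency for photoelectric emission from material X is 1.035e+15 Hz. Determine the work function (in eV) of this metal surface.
4.28 eV

At the threshold frequency, photon energy equals work function:
φ = hf₀

Calculating:
φ = (6.626×10⁻³⁴ J·s)(1.035e+15 Hz)
φ = 4.28 eV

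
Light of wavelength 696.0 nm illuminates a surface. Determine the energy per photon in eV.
1.7814 eV

Using E = hf = hc/λ:

E = hc/λ = (6.626×10⁻³⁴ J·s)(3×10⁸ m/s) / (696.0×10⁻⁹ m)
E = 1.7814 eV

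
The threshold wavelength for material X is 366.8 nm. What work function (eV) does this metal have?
3.38 eV

At the threshold wavelength, photon energy equals work function:
φ = hc/λ₀

Calculating:
φ = (6.626×10⁻³⁴ J·s)(3×10⁸ m/s) / (366.8×10⁻⁹ m)
φ = 3.38 eV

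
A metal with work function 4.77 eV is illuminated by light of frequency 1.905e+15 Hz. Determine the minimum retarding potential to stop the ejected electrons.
3.1084 V

The stopping potential V_s satisfies: eV_s = KE_max

First, find KE_max using Einstein's equation:
E_photon = hf = (6.626×10⁻³⁴ J·s)(1.905e+15 Hz) = 7.8784 eV
KE_max = E_photon - φ = 7.8784 - 4.77 = 3.1084 eV

Since eV_s = KE_max:
V_s = KE_max/e = 3.1084 V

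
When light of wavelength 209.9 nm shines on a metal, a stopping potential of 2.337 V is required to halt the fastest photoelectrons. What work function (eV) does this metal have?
3.57 eV

The stopping potential gives the maximum kinetic energy: KE_max = eV_s = 2.337 eV

From Einstein's photoelectric equation: KE_max = hc/λ - φ
Rearranging: φ = hc/λ - KE_max

Calculate photon energy:
E_photon = hc/λ = (6.626×10⁻³⁴ J·s)(3×10⁸ m/s) / (209.9×10⁻⁹ m) = 5.9068 eV

Therefore:
φ = 5.9068 - 2.337 = 3.57 eV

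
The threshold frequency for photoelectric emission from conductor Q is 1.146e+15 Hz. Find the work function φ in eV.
4.74 eV

At the threshold frequency, photon energy equals work function:
φ = hf₀

Calculating:
φ = (6.626×10⁻³⁴ J·s)(1.146e+15 Hz)
φ = 4.74 eV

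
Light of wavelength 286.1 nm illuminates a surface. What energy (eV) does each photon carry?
4.3336 eV

Using E = hf = hc/λ:

E = hc/λ = (6.626×10⁻³⁴ J·s)(3×10⁸ m/s) / (286.1×10⁻⁹ m)
E = 4.3336 eV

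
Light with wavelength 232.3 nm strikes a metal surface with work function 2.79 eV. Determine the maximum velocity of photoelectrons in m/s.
9.4659e+05 m/s

First, find the maximum kinetic energy:
E_photon = hc/λ = 5.3372 eV
KE_max = E_photon - φ = 5.3372 - 2.79 = 2.5472 eV

Convert to Joules: KE_max = 2.5472 × 1.602×10⁻¹⁹ J = 4.0811e-19 J

Then use KE = ½mv² to find velocity:
v = √(2·KE/m) = √(2 × 4.0811e-19 J / 9.109e-31 kg)
v = 9.4659e+05 m/s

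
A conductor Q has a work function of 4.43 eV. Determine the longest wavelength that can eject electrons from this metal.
279.87 nm

The threshold wavelength is when the photon energy equals the work function:
hc/λ₀ = φ

Solving for λ₀:
λ₀ = hc/φ = (6.626×10⁻³⁴ J·s)(3×10⁸ m/s) / (4.43 eV × 1.602×10⁻¹⁹ J/eV)
λ₀ = 279.87 nm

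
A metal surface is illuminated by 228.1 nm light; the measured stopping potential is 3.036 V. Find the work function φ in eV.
2.40 eV

The stopping potential gives the maximum kinetic energy: KE_max = eV_s = 3.036 eV

From Einstein's photoelectric equation: KE_max = hc/λ - φ
Rearranging: φ = hc/λ - KE_max

Calculate photon energy:
E_photon = hc/λ = (6.626×10⁻³⁴ J·s)(3×10⁸ m/s) / (228.1×10⁻⁹ m) = 5.4355 eV

Therefore:
φ = 5.4355 - 3.036 = 2.40 eV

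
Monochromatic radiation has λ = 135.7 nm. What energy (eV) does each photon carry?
9.1366 eV

Using E = hf = hc/λ:

E = hc/λ = (6.626×10⁻³⁴ J·s)(3×10⁸ m/s) / (135.7×10⁻⁹ m)
E = 9.1366 eV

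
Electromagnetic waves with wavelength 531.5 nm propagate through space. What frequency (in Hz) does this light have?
5.6405e+14 Hz

Using the wave equation: c = fλ

Solving for frequency:
f = c/λ = (3×10⁸ m/s) / (531.5×10⁻⁹ m)
f = 5.6405e+14 Hz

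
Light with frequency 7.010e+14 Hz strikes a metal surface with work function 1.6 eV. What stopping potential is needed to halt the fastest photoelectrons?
1.2991 V

The stopping potential V_s satisfies: eV_s = KE_max

First, find KE_max using Einstein's equation:
E_photon = hf = (6.626×10⁻³⁴ J·s)(7.010e+14 Hz) = 2.8991 eV
KE_max = E_photon - φ = 2.8991 - 1.6 = 1.2991 eV

Since eV_s = KE_max:
V_s = KE_max/e = 1.2991 V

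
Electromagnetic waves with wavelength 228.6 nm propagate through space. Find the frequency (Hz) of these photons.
1.3114e+15 Hz

Using the wave equation: c = fλ

Solving for frequency:
f = c/λ = (3×10⁸ m/s) / (228.6×10⁻⁹ m)
f = 1.3114e+15 Hz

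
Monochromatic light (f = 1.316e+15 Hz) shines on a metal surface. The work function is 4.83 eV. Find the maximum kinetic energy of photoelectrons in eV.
0.6125 eV

Using Einstein's photoelectric equation: KE_max = hf - φ

First, calculate the photon energy:
E_photon = hf = (6.626×10⁻³⁴ J·s)(1.316e+15 Hz)
E_photon = 5.4425 eV

Then, the maximum kinetic energy:
KE_max = E_photon - φ = 5.4425 eV - 4.83 eV = 0.6125 eV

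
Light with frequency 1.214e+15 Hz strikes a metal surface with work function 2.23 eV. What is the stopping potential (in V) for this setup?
2.7907 V

The stopping potential V_s satisfies: eV_s = KE_max

First, find KE_max using Einstein's equation:
E_photon = hf = (6.626×10⁻³⁴ J·s)(1.214e+15 Hz) = 5.0207 eV
KE_max = E_photon - φ = 5.0207 - 2.23 = 2.7907 eV

Since eV_s = KE_max:
V_s = KE_max/e = 2.7907 V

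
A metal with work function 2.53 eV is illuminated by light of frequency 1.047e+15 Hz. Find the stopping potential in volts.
1.8000 V

The stopping potential V_s satisfies: eV_s = KE_max

First, find KE_max using Einstein's equation:
E_photon = hf = (6.626×10⁻³⁴ J·s)(1.047e+15 Hz) = 4.3300 eV
KE_max = E_photon - φ = 4.3300 - 2.53 = 1.8000 eV

Since eV_s = KE_max:
V_s = KE_max/e = 1.8000 V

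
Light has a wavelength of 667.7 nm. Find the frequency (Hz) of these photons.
4.4899e+14 Hz

Using the wave equation: c = fλ

Solving for frequency:
f = c/λ = (3×10⁸ m/s) / (667.7×10⁻⁹ m)
f = 4.4899e+14 Hz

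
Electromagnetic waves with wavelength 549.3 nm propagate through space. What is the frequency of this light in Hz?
5.4577e+14 Hz

Using the wave equation: c = fλ

Solving for frequency:
f = c/λ = (3×10⁸ m/s) / (549.3×10⁻⁹ m)
f = 5.4577e+14 Hz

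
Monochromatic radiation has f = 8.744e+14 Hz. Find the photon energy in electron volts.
3.6162 eV

Using E = hf:

E = hf = (6.626×10⁻³⁴ J·s)(8.744e+14 Hz)
E = 3.6162 eV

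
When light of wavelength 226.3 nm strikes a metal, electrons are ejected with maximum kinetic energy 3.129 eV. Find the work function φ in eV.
2.35 eV

From Einstein's photoelectric equation: KE_max = hf - φ = hc/λ - φ

Rearranging for φ:
φ = hc/λ - KE_max

Calculate photon energy:
E_photon = hc/λ = 5.4788 eV

Therefore:
φ = 5.4788 - 3.129 = 2.35 eV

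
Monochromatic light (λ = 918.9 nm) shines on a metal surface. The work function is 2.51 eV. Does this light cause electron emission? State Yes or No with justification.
No

For photoemission, the photon energy must exceed the work function.

Photon energy: E = hc/λ = 1.3493 eV
Work function: φ = 2.51 eV

Since E_photon (1.3493 eV) < φ (2.51 eV), photoemission will NOT occur.
The threshold wavelength is λ₀ = hc/φ = 494.0 nm.
Since 918.9 nm > 494.0 nm, the photons lack sufficient energy.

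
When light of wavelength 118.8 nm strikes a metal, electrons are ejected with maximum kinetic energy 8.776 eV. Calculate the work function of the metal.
1.66 eV

From Einstein's photoelectric equation: KE_max = hf - φ = hc/λ - φ

Rearranging for φ:
φ = hc/λ - KE_max

Calculate photon energy:
E_photon = hc/λ = 10.4364 eV

Therefore:
φ = 10.4364 - 8.776 = 1.66 eV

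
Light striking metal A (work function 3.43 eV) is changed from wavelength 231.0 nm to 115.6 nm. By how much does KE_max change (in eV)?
5.3580 eV

Using Einstein's equation: KE_max = hc/λ - φ

For λ₁ = 231.0 nm:
KE₁ = hc/λ₁ - φ = 5.3673 - 3.43 = 1.9373 eV

For λ₂ = 115.6 nm:
KE₂ = hc/λ₂ - φ = 10.7253 - 3.43 = 7.2953 eV

Change in KE:
ΔKE = KE₂ - KE₁ = 7.2953 - 1.9373 = 5.3580 eV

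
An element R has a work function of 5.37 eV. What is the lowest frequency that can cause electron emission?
1.2985e+15 Hz

The threshold frequency is when the photon energy equals the work function:
hf₀ = φ

Solving for f₀:
f₀ = φ/h = (5.37 eV × 1.602×10⁻¹⁹ J/eV) / (6.626×10⁻³⁴ J·s)
f₀ = 1.2985e+15 Hz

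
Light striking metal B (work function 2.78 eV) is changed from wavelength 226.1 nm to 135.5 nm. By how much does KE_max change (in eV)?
3.6665 eV

Using Einstein's equation: KE_max = hc/λ - φ

For λ₁ = 226.1 nm:
KE₁ = hc/λ₁ - φ = 5.4836 - 2.78 = 2.7036 eV

For λ₂ = 135.5 nm:
KE₂ = hc/λ₂ - φ = 9.1501 - 2.78 = 6.3701 eV

Change in KE:
ΔKE = KE₂ - KE₁ = 6.3701 - 2.7036 = 3.6665 eV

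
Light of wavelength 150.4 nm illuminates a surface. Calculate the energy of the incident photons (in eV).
8.2436 eV

Using E = hf = hc/λ:

E = hc/λ = (6.626×10⁻³⁴ J·s)(3×10⁸ m/s) / (150.4×10⁻⁹ m)
E = 8.2436 eV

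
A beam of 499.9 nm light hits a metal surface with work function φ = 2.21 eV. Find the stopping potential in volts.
0.2702 V

The stopping potential V_s satisfies: eV_s = KE_max

First, find KE_max using Einstein's equation:
E_photon = hc/λ = 2.4802 eV
KE_max = E_photon - φ = 2.4802 - 2.21 = 0.2702 eV

Since eV_s = KE_max:
V_s = KE_max/e = 0.2702 V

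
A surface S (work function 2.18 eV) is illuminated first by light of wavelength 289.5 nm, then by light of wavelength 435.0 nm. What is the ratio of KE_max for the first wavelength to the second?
3.1374

Using Einstein's equation: KE_max = hc/λ - φ

For λ₁ = 289.5 nm:
E₁ = hc/λ₁ = 4.2827 eV
KE₁ = E₁ - φ = 4.2827 - 2.18 = 2.1027 eV

For λ₂ = 435.0 nm:
E₂ = hc/λ₂ = 2.8502 eV
KE₂ = E₂ - φ = 2.8502 - 2.18 = 0.6702 eV

Ratio: KE₁/KE₂ = 2.1027/0.6702 = 3.1374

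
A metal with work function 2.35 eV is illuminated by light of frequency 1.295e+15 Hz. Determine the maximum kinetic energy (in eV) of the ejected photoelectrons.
3.0057 eV

Using Einstein's photoelectric equation: KE_max = hf - φ

First, calculate the photon energy:
E_photon = hf = (6.626×10⁻³⁴ J·s)(1.295e+15 Hz)
E_photon = 5.3557 eV

Then, the maximum kinetic energy:
KE_max = E_photon - φ = 5.3557 eV - 2.35 eV = 3.0057 eV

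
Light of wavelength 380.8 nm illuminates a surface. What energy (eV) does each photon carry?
3.2559 eV

Using E = hf = hc/λ:

E = hc/λ = (6.626×10⁻³⁴ J·s)(3×10⁸ m/s) / (380.8×10⁻⁹ m)
E = 3.2559 eV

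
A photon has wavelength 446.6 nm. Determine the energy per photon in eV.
2.7762 eV

Using E = hf = hc/λ:

E = hc/λ = (6.626×10⁻³⁴ J·s)(3×10⁸ m/s) / (446.6×10⁻⁹ m)
E = 2.7762 eV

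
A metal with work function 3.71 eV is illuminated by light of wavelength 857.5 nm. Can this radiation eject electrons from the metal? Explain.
No

For photoemission, the photon energy must exceed the work function.

Photon energy: E = hc/λ = 1.4459 eV
Work function: φ = 3.71 eV

Since E_photon (1.4459 eV) < φ (3.71 eV), photoemission will NOT occur.
The threshold wavelength is λ₀ = hc/φ = 334.2 nm.
Since 857.5 nm > 334.2 nm, the photons lack sufficient energy.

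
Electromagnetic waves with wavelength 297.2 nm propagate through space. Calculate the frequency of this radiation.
1.0087e+15 Hz

Using the wave equation: c = fλ

Solving for frequency:
f = c/λ = (3×10⁸ m/s) / (297.2×10⁻⁹ m)
f = 1.0087e+15 Hz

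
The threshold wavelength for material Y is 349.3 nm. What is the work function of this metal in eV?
3.55 eV

At the threshold wavelength, photon energy equals work function:
φ = hc/λ₀

Calculating:
φ = (6.626×10⁻³⁴ J·s)(3×10⁸ m/s) / (349.3×10⁻⁹ m)
φ = 3.55 eV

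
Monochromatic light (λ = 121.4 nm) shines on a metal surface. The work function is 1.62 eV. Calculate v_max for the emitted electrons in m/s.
1.7386e+06 m/s

First, find the maximum kinetic energy:
E_photon = hc/λ = 10.2129 eV
KE_max = E_photon - φ = 10.2129 - 1.62 = 8.5929 eV

Convert to Joules: KE_max = 8.5929 × 1.602×10⁻¹⁹ J = 1.3767e-18 J

Then use KE = ½mv² to find velocity:
v = √(2·KE/m) = √(2 × 1.3767e-18 J / 9.109e-31 kg)
v = 1.7386e+06 m/s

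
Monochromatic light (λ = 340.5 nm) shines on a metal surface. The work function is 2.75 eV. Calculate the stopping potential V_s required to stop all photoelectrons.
0.8912 V

The stopping potential V_s satisfies: eV_s = KE_max

First, find KE_max using Einstein's equation:
E_photon = hc/λ = 3.6412 eV
KE_max = E_photon - φ = 3.6412 - 2.75 = 0.8912 eV

Since eV_s = KE_max:
V_s = KE_max/e = 0.8912 V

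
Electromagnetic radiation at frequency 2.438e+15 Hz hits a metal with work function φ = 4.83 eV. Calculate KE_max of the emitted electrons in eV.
5.2528 eV

Using Einstein's photoelectric equation: KE_max = hf - φ

First, calculate the photon energy:
E_photon = hf = (6.626×10⁻³⁴ J·s)(2.438e+15 Hz)
E_photon = 10.0828 eV

Then, the maximum kinetic energy:
KE_max = E_photon - φ = 10.0828 eV - 4.83 eV = 5.2528 eV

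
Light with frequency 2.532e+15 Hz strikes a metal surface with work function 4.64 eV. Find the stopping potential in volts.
5.8315 V

The stopping potential V_s satisfies: eV_s = KE_max

First, find KE_max using Einstein's equation:
E_photon = hf = (6.626×10⁻³⁴ J·s)(2.532e+15 Hz) = 10.4715 eV
KE_max = E_photon - φ = 10.4715 - 4.64 = 5.8315 eV

Since eV_s = KE_max:
V_s = KE_max/e = 5.8315 V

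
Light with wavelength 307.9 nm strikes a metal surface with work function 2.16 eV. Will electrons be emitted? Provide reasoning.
Yes

For photoemission, the photon energy must exceed the work function.

Photon energy: E = hc/λ = 4.0268 eV
Work function: φ = 2.16 eV

Since E_photon (4.0268 eV) > φ (2.16 eV), photoemission WILL occur.
The threshold wavelength is λ₀ = hc/φ = 574.0 nm.
Since 307.9 nm < 574.0 nm, the light has sufficient energy.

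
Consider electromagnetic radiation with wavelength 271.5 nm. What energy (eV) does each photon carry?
4.5666 eV

Using E = hf = hc/λ:

E = hc/λ = (6.626×10⁻³⁴ J·s)(3×10⁸ m/s) / (271.5×10⁻⁹ m)
E = 4.5666 eV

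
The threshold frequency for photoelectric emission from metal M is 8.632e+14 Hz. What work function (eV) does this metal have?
3.57 eV

At the threshold frequency, photon energy equals work function:
φ = hf₀

Calculating:
φ = (6.626×10⁻³⁴ J·s)(8.632e+14 Hz)
φ = 3.57 eV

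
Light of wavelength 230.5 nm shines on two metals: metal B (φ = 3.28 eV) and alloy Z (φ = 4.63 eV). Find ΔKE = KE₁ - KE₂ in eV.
1.3500 eV

Using KE_max = hc/λ - φ for each metal:

Photon energy: E = hc/λ = 5.3789 eV

For metal B (φ₁ = 3.28 eV):
KE₁ = E - φ₁ = 5.3789 - 3.28 = 2.0989 eV

For alloy Z (φ₂ = 4.63 eV):
KE₂ = E - φ₂ = 5.3789 - 4.63 = 0.7489 eV

Difference:
ΔKE = KE₁ - KE₂ = 2.0989 - 0.7489 = 1.3500 eV

Note: The difference equals the difference in work functions: 4.63 - 3.28 = 1.35 eV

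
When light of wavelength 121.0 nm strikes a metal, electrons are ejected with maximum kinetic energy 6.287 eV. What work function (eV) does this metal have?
3.96 eV

From Einstein's photoelectric equation: KE_max = hf - φ = hc/λ - φ

Rearranging for φ:
φ = hc/λ - KE_max

Calculate photon energy:
E_photon = hc/λ = 10.2466 eV

Therefore:
φ = 10.2466 - 6.287 = 3.96 eV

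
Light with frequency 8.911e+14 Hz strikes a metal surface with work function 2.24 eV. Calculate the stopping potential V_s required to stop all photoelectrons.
1.4453 V

The stopping potential V_s satisfies: eV_s = KE_max

First, find KE_max using Einstein's equation:
E_photon = hf = (6.626×10⁻³⁴ J·s)(8.911e+14 Hz) = 3.6853 eV
KE_max = E_photon - φ = 3.6853 - 2.24 = 1.4453 eV

Since eV_s = KE_max:
V_s = KE_max/e = 1.4453 V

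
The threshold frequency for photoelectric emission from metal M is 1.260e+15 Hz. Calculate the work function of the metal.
5.21 eV

At the threshold frequency, photon energy equals work function:
φ = hf₀

Calculating:
φ = (6.626×10⁻³⁴ J·s)(1.260e+15 Hz)
φ = 5.21 eV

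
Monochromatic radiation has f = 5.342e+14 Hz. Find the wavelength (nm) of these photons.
561.20 nm

Using the wave equation: c = fλ

Solving for wavelength:
λ = c/f = (3×10⁸ m/s) / (5.342e+14 Hz)
λ = 561.20 nm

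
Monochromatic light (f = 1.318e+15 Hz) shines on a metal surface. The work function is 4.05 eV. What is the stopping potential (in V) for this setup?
1.4008 V

The stopping potential V_s satisfies: eV_s = KE_max

First, find KE_max using Einstein's equation:
E_photon = hf = (6.626×10⁻³⁴ J·s)(1.318e+15 Hz) = 5.4508 eV
KE_max = E_photon - φ = 5.4508 - 4.05 = 1.4008 eV

Since eV_s = KE_max:
V_s = KE_max/e = 1.4008 V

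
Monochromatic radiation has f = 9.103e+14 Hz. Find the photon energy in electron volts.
3.7647 eV

Using E = hf:

E = hf = (6.626×10⁻³⁴ J·s)(9.103e+14 Hz)
E = 3.7647 eV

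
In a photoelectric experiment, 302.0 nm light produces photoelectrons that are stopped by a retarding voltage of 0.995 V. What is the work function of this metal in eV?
3.11 eV

The stopping potential gives the maximum kinetic energy: KE_max = eV_s = 0.995 eV

From Einstein's photoelectric equation: KE_max = hc/λ - φ
Rearranging: φ = hc/λ - KE_max

Calculate photon energy:
E_photon = hc/λ = (6.626×10⁻³⁴ J·s)(3×10⁸ m/s) / (302.0×10⁻⁹ m) = 4.1054 eV

Therefore:
φ = 4.1054 - 0.995 = 3.11 eV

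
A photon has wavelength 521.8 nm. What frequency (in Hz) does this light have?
5.7454e+14 Hz

Using the wave equation: c = fλ

Solving for frequency:
f = c/λ = (3×10⁸ m/s) / (521.8×10⁻⁹ m)
f = 5.7454e+14 Hz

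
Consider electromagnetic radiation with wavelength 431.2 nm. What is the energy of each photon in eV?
2.8753 eV

Using E = hf = hc/λ:

E = hc/λ = (6.626×10⁻³⁴ J·s)(3×10⁸ m/s) / (431.2×10⁻⁹ m)
E = 2.8753 eV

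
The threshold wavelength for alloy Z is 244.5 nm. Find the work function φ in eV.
5.07 eV

At the threshold wavelength, photon energy equals work function:
φ = hc/λ₀

Calculating:
φ = (6.626×10⁻³⁴ J·s)(3×10⁸ m/s) / (244.5×10⁻⁹ m)
φ = 5.07 eV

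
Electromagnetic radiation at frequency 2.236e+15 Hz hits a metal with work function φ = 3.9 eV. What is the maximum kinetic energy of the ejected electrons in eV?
5.3474 eV

Using Einstein's photoelectric equation: KE_max = hf - φ

First, calculate the photon energy:
E_photon = hf = (6.626×10⁻³⁴ J·s)(2.236e+15 Hz)
E_photon = 9.2474 eV

Then, the maximum kinetic energy:
KE_max = E_photon - φ = 9.2474 eV - 3.9 eV = 5.3474 eV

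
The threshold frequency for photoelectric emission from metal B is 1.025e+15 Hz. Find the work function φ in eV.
4.24 eV

At the threshold frequency, photon energy equals work function:
φ = hf₀

Calculating:
φ = (6.626×10⁻³⁴ J·s)(1.025e+15 Hz)
φ = 4.24 eV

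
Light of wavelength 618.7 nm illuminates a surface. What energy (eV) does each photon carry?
2.0039 eV

Using E = hf = hc/λ:

E = hc/λ = (6.626×10⁻³⁴ J·s)(3×10⁸ m/s) / (618.7×10⁻⁹ m)
E = 2.0039 eV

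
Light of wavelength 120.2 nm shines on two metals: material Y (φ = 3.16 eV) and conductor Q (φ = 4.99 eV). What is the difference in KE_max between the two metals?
1.8300 eV

Using KE_max = hc/λ - φ for each metal:

Photon energy: E = hc/λ = 10.3148 eV

For material Y (φ₁ = 3.16 eV):
KE₁ = E - φ₁ = 10.3148 - 3.16 = 7.1548 eV

For conductor Q (φ₂ = 4.99 eV):
KE₂ = E - φ₂ = 10.3148 - 4.99 = 5.3248 eV

Difference:
ΔKE = KE₁ - KE₂ = 7.1548 - 5.3248 = 1.8300 eV

Note: The difference equals the difference in work functions: 4.99 - 3.16 = 1.83 eV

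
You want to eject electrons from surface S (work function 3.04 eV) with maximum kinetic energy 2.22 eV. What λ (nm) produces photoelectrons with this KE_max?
235.71 nm

From Einstein's equation: KE_max = hc/λ - φ

Rearranging for λ:
hc/λ = KE_max + φ
λ = hc/(KE_max + φ)

Required photon energy:
E_photon = KE_max + φ = 2.22 + 3.04 = 5.26 eV

Required wavelength:
λ = hc/E_photon = (6.626×10⁻³⁴)(3×10⁸) / (5.26 × 1.602×10⁻¹⁹)
λ = 235.71 nm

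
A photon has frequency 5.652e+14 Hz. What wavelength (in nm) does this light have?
530.42 nm

Using the wave equation: c = fλ

Solving for wavelength:
λ = c/f = (3×10⁸ m/s) / (5.652e+14 Hz)
λ = 530.42 nm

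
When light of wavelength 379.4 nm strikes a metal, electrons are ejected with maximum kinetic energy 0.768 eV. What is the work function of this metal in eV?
2.50 eV

From Einstein's photoelectric equation: KE_max = hf - φ = hc/λ - φ

Rearranging for φ:
φ = hc/λ - KE_max

Calculate photon energy:
E_photon = hc/λ = 3.2679 eV

Therefore:
φ = 3.2679 - 0.768 = 2.50 eV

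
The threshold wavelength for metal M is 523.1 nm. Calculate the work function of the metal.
2.37 eV

At the threshold wavelength, photon energy equals work function:
φ = hc/λ₀

Calculating:
φ = (6.626×10⁻³⁴ J·s)(3×10⁸ m/s) / (523.1×10⁻⁹ m)
φ = 2.37 eV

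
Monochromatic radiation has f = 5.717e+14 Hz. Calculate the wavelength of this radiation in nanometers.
524.39 nm

Using the wave equation: c = fλ

Solving for wavelength:
λ = c/f = (3×10⁸ m/s) / (5.717e+14 Hz)
λ = 524.39 nm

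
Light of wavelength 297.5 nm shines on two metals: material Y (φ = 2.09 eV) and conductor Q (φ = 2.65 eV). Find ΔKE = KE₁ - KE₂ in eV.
0.5600 eV

Using KE_max = hc/λ - φ for each metal:

Photon energy: E = hc/λ = 4.1675 eV

For material Y (φ₁ = 2.09 eV):
KE₁ = E - φ₁ = 4.1675 - 2.09 = 2.0775 eV

For conductor Q (φ₂ = 2.65 eV):
KE₂ = E - φ₂ = 4.1675 - 2.65 = 1.5175 eV

Difference:
ΔKE = KE₁ - KE₂ = 2.0775 - 1.5175 = 0.5600 eV

Note: The difference equals the difference in work functions: 2.65 - 2.09 = 0.56 eV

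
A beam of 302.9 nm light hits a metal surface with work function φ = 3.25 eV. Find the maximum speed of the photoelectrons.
5.4463e+05 m/s

First, find the maximum kinetic energy:
E_photon = hc/λ = 4.0932 eV
KE_max = E_photon - φ = 4.0932 - 3.25 = 0.8432 eV

Convert to Joules: KE_max = 0.8432 × 1.602×10⁻¹⁹ J = 1.3510e-19 J

Then use KE = ½mv² to find velocity:
v = √(2·KE/m) = √(2 × 1.3510e-19 J / 9.109e-31 kg)
v = 5.4463e+05 m/s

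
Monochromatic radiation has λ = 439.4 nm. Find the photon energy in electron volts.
2.8217 eV

Using E = hf = hc/λ:

E = hc/λ = (6.626×10⁻³⁴ J·s)(3×10⁸ m/s) / (439.4×10⁻⁹ m)
E = 2.8217 eV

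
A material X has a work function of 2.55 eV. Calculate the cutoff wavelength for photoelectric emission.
486.21 nm

The threshold wavelength is when the photon energy equals the work function:
hc/λ₀ = φ

Solving for λ₀:
λ₀ = hc/φ = (6.626×10⁻³⁴ J·s)(3×10⁸ m/s) / (2.55 eV × 1.602×10⁻¹⁹ J/eV)
λ₀ = 486.21 nm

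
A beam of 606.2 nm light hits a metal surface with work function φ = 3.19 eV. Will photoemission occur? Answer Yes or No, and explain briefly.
No

For photoemission, the photon energy must exceed the work function.

Photon energy: E = hc/λ = 2.0453 eV
Work function: φ = 3.19 eV

Since E_photon (2.0453 eV) < φ (3.19 eV), photoemission will NOT occur.
The threshold wavelength is λ₀ = hc/φ = 388.7 nm.
Since 606.2 nm > 388.7 nm, the photons lack sufficient energy.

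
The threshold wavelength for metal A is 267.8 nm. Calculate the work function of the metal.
4.63 eV

At the threshold wavelength, photon energy equals work function:
φ = hc/λ₀

Calculating:
φ = (6.626×10⁻³⁴ J·s)(3×10⁸ m/s) / (267.8×10⁻⁹ m)
φ = 4.63 eV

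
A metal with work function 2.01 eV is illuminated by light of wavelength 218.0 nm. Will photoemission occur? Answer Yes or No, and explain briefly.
Yes

For photoemission, the photon energy must exceed the work function.

Photon energy: E = hc/λ = 5.6873 eV
Work function: φ = 2.01 eV

Since E_photon (5.6873 eV) > φ (2.01 eV), photoemission WILL occur.
The threshold wavelength is λ₀ = hc/φ = 616.8 nm.
Since 218.0 nm < 616.8 nm, the light has sufficient energy.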